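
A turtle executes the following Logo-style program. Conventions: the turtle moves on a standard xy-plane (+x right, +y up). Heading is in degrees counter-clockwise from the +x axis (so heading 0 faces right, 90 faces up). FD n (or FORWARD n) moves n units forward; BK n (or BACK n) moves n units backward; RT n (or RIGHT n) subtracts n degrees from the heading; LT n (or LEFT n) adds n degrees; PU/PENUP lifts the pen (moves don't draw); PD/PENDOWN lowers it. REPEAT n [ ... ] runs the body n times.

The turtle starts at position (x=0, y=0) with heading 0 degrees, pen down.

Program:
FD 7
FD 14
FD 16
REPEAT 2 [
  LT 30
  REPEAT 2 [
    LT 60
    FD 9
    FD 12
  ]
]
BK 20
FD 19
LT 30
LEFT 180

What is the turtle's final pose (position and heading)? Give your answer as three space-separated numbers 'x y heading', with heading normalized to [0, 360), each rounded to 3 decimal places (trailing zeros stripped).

Answer: 18.313 -4.007 150

Derivation:
Executing turtle program step by step:
Start: pos=(0,0), heading=0, pen down
FD 7: (0,0) -> (7,0) [heading=0, draw]
FD 14: (7,0) -> (21,0) [heading=0, draw]
FD 16: (21,0) -> (37,0) [heading=0, draw]
REPEAT 2 [
  -- iteration 1/2 --
  LT 30: heading 0 -> 30
  REPEAT 2 [
    -- iteration 1/2 --
    LT 60: heading 30 -> 90
    FD 9: (37,0) -> (37,9) [heading=90, draw]
    FD 12: (37,9) -> (37,21) [heading=90, draw]
    -- iteration 2/2 --
    LT 60: heading 90 -> 150
    FD 9: (37,21) -> (29.206,25.5) [heading=150, draw]
    FD 12: (29.206,25.5) -> (18.813,31.5) [heading=150, draw]
  ]
  -- iteration 2/2 --
  LT 30: heading 150 -> 180
  REPEAT 2 [
    -- iteration 1/2 --
    LT 60: heading 180 -> 240
    FD 9: (18.813,31.5) -> (14.313,23.706) [heading=240, draw]
    FD 12: (14.313,23.706) -> (8.313,13.313) [heading=240, draw]
    -- iteration 2/2 --
    LT 60: heading 240 -> 300
    FD 9: (8.313,13.313) -> (12.813,5.519) [heading=300, draw]
    FD 12: (12.813,5.519) -> (18.813,-4.873) [heading=300, draw]
  ]
]
BK 20: (18.813,-4.873) -> (8.813,12.447) [heading=300, draw]
FD 19: (8.813,12.447) -> (18.313,-4.007) [heading=300, draw]
LT 30: heading 300 -> 330
LT 180: heading 330 -> 150
Final: pos=(18.313,-4.007), heading=150, 13 segment(s) drawn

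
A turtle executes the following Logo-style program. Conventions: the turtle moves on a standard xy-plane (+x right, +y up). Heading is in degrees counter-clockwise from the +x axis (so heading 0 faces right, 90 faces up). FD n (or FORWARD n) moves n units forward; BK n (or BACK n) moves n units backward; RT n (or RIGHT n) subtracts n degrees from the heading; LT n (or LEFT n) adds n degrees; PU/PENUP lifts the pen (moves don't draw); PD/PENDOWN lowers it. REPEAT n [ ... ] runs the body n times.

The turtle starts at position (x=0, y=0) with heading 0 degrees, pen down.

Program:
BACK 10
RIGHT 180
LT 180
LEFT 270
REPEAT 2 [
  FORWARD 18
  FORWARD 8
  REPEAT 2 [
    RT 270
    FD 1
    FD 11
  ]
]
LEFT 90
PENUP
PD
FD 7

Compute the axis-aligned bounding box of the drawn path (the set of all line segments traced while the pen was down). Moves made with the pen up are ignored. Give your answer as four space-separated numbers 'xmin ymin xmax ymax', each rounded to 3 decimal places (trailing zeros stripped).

Executing turtle program step by step:
Start: pos=(0,0), heading=0, pen down
BK 10: (0,0) -> (-10,0) [heading=0, draw]
RT 180: heading 0 -> 180
LT 180: heading 180 -> 0
LT 270: heading 0 -> 270
REPEAT 2 [
  -- iteration 1/2 --
  FD 18: (-10,0) -> (-10,-18) [heading=270, draw]
  FD 8: (-10,-18) -> (-10,-26) [heading=270, draw]
  REPEAT 2 [
    -- iteration 1/2 --
    RT 270: heading 270 -> 0
    FD 1: (-10,-26) -> (-9,-26) [heading=0, draw]
    FD 11: (-9,-26) -> (2,-26) [heading=0, draw]
    -- iteration 2/2 --
    RT 270: heading 0 -> 90
    FD 1: (2,-26) -> (2,-25) [heading=90, draw]
    FD 11: (2,-25) -> (2,-14) [heading=90, draw]
  ]
  -- iteration 2/2 --
  FD 18: (2,-14) -> (2,4) [heading=90, draw]
  FD 8: (2,4) -> (2,12) [heading=90, draw]
  REPEAT 2 [
    -- iteration 1/2 --
    RT 270: heading 90 -> 180
    FD 1: (2,12) -> (1,12) [heading=180, draw]
    FD 11: (1,12) -> (-10,12) [heading=180, draw]
    -- iteration 2/2 --
    RT 270: heading 180 -> 270
    FD 1: (-10,12) -> (-10,11) [heading=270, draw]
    FD 11: (-10,11) -> (-10,0) [heading=270, draw]
  ]
]
LT 90: heading 270 -> 0
PU: pen up
PD: pen down
FD 7: (-10,0) -> (-3,0) [heading=0, draw]
Final: pos=(-3,0), heading=0, 14 segment(s) drawn

Segment endpoints: x in {-10, -10, -10, -10, -10, -9, -3, 0, 1, 2, 2, 2, 2, 2}, y in {-26, -25, -18, -14, 0, 0, 0, 4, 11, 12, 12}
xmin=-10, ymin=-26, xmax=2, ymax=12

Answer: -10 -26 2 12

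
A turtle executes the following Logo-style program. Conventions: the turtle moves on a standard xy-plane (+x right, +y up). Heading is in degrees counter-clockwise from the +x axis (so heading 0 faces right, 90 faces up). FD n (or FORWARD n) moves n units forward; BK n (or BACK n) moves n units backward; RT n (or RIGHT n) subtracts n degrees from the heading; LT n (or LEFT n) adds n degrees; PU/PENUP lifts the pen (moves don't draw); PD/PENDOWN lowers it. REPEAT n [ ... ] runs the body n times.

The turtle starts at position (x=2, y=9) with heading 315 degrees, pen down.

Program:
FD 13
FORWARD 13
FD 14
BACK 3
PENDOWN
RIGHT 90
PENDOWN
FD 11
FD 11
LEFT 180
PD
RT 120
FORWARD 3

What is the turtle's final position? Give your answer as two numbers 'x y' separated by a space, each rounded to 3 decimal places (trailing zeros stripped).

Executing turtle program step by step:
Start: pos=(2,9), heading=315, pen down
FD 13: (2,9) -> (11.192,-0.192) [heading=315, draw]
FD 13: (11.192,-0.192) -> (20.385,-9.385) [heading=315, draw]
FD 14: (20.385,-9.385) -> (30.284,-19.284) [heading=315, draw]
BK 3: (30.284,-19.284) -> (28.163,-17.163) [heading=315, draw]
PD: pen down
RT 90: heading 315 -> 225
PD: pen down
FD 11: (28.163,-17.163) -> (20.385,-24.941) [heading=225, draw]
FD 11: (20.385,-24.941) -> (12.607,-32.719) [heading=225, draw]
LT 180: heading 225 -> 45
PD: pen down
RT 120: heading 45 -> 285
FD 3: (12.607,-32.719) -> (13.383,-35.617) [heading=285, draw]
Final: pos=(13.383,-35.617), heading=285, 7 segment(s) drawn

Answer: 13.383 -35.617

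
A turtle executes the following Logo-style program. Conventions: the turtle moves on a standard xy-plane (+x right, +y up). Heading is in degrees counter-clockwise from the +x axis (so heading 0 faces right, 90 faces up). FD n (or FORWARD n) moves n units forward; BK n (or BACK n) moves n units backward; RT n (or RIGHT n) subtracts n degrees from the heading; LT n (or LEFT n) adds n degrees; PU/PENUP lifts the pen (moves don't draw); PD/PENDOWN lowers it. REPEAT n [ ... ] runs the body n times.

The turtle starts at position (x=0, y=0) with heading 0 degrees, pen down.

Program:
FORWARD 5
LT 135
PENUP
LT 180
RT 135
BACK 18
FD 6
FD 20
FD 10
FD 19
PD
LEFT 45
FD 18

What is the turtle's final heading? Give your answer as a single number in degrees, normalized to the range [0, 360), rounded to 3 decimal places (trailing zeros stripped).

Answer: 225

Derivation:
Executing turtle program step by step:
Start: pos=(0,0), heading=0, pen down
FD 5: (0,0) -> (5,0) [heading=0, draw]
LT 135: heading 0 -> 135
PU: pen up
LT 180: heading 135 -> 315
RT 135: heading 315 -> 180
BK 18: (5,0) -> (23,0) [heading=180, move]
FD 6: (23,0) -> (17,0) [heading=180, move]
FD 20: (17,0) -> (-3,0) [heading=180, move]
FD 10: (-3,0) -> (-13,0) [heading=180, move]
FD 19: (-13,0) -> (-32,0) [heading=180, move]
PD: pen down
LT 45: heading 180 -> 225
FD 18: (-32,0) -> (-44.728,-12.728) [heading=225, draw]
Final: pos=(-44.728,-12.728), heading=225, 2 segment(s) drawn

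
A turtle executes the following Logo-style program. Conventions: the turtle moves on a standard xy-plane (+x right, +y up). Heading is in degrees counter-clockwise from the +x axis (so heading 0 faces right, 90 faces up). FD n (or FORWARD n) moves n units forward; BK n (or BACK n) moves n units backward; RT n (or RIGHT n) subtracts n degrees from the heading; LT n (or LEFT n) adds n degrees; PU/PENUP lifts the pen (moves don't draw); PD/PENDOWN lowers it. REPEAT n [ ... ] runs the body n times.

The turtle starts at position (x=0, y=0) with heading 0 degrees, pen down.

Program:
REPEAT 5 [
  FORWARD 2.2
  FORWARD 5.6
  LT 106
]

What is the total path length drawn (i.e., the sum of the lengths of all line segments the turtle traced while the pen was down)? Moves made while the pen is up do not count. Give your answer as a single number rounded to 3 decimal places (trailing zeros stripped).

Answer: 39

Derivation:
Executing turtle program step by step:
Start: pos=(0,0), heading=0, pen down
REPEAT 5 [
  -- iteration 1/5 --
  FD 2.2: (0,0) -> (2.2,0) [heading=0, draw]
  FD 5.6: (2.2,0) -> (7.8,0) [heading=0, draw]
  LT 106: heading 0 -> 106
  -- iteration 2/5 --
  FD 2.2: (7.8,0) -> (7.194,2.115) [heading=106, draw]
  FD 5.6: (7.194,2.115) -> (5.65,7.498) [heading=106, draw]
  LT 106: heading 106 -> 212
  -- iteration 3/5 --
  FD 2.2: (5.65,7.498) -> (3.784,6.332) [heading=212, draw]
  FD 5.6: (3.784,6.332) -> (-0.965,3.364) [heading=212, draw]
  LT 106: heading 212 -> 318
  -- iteration 4/5 --
  FD 2.2: (-0.965,3.364) -> (0.67,1.892) [heading=318, draw]
  FD 5.6: (0.67,1.892) -> (4.832,-1.855) [heading=318, draw]
  LT 106: heading 318 -> 64
  -- iteration 5/5 --
  FD 2.2: (4.832,-1.855) -> (5.796,0.123) [heading=64, draw]
  FD 5.6: (5.796,0.123) -> (8.251,5.156) [heading=64, draw]
  LT 106: heading 64 -> 170
]
Final: pos=(8.251,5.156), heading=170, 10 segment(s) drawn

Segment lengths:
  seg 1: (0,0) -> (2.2,0), length = 2.2
  seg 2: (2.2,0) -> (7.8,0), length = 5.6
  seg 3: (7.8,0) -> (7.194,2.115), length = 2.2
  seg 4: (7.194,2.115) -> (5.65,7.498), length = 5.6
  seg 5: (5.65,7.498) -> (3.784,6.332), length = 2.2
  seg 6: (3.784,6.332) -> (-0.965,3.364), length = 5.6
  seg 7: (-0.965,3.364) -> (0.67,1.892), length = 2.2
  seg 8: (0.67,1.892) -> (4.832,-1.855), length = 5.6
  seg 9: (4.832,-1.855) -> (5.796,0.123), length = 2.2
  seg 10: (5.796,0.123) -> (8.251,5.156), length = 5.6
Total = 39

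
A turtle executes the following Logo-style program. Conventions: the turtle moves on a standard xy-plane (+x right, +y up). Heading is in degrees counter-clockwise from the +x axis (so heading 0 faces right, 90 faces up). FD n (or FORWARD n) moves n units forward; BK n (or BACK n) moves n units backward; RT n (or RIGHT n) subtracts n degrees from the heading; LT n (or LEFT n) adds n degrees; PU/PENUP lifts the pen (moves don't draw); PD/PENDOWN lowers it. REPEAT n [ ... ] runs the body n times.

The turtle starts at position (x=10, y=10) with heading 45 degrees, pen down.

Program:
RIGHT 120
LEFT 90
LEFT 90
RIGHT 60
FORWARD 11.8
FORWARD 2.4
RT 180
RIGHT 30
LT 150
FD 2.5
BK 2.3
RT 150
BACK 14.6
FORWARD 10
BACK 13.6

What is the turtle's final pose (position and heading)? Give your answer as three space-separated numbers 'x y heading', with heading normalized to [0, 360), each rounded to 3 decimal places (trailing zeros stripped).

Answer: 37.814 24.7 195

Derivation:
Executing turtle program step by step:
Start: pos=(10,10), heading=45, pen down
RT 120: heading 45 -> 285
LT 90: heading 285 -> 15
LT 90: heading 15 -> 105
RT 60: heading 105 -> 45
FD 11.8: (10,10) -> (18.344,18.344) [heading=45, draw]
FD 2.4: (18.344,18.344) -> (20.041,20.041) [heading=45, draw]
RT 180: heading 45 -> 225
RT 30: heading 225 -> 195
LT 150: heading 195 -> 345
FD 2.5: (20.041,20.041) -> (22.456,19.394) [heading=345, draw]
BK 2.3: (22.456,19.394) -> (20.234,19.989) [heading=345, draw]
RT 150: heading 345 -> 195
BK 14.6: (20.234,19.989) -> (34.337,23.768) [heading=195, draw]
FD 10: (34.337,23.768) -> (24.677,21.18) [heading=195, draw]
BK 13.6: (24.677,21.18) -> (37.814,24.7) [heading=195, draw]
Final: pos=(37.814,24.7), heading=195, 7 segment(s) drawn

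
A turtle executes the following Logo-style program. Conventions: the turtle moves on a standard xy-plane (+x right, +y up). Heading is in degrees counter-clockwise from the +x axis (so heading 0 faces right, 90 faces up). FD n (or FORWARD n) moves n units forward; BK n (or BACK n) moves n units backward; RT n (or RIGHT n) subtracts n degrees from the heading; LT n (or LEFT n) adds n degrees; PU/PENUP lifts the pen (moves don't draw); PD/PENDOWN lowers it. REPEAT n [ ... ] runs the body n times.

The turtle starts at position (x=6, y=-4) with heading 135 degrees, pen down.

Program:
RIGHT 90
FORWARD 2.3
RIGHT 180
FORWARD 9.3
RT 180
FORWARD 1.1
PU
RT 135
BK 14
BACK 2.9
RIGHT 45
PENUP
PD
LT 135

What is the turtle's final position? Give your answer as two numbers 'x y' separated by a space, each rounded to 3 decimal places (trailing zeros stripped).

Answer: 1.828 8.728

Derivation:
Executing turtle program step by step:
Start: pos=(6,-4), heading=135, pen down
RT 90: heading 135 -> 45
FD 2.3: (6,-4) -> (7.626,-2.374) [heading=45, draw]
RT 180: heading 45 -> 225
FD 9.3: (7.626,-2.374) -> (1.05,-8.95) [heading=225, draw]
RT 180: heading 225 -> 45
FD 1.1: (1.05,-8.95) -> (1.828,-8.172) [heading=45, draw]
PU: pen up
RT 135: heading 45 -> 270
BK 14: (1.828,-8.172) -> (1.828,5.828) [heading=270, move]
BK 2.9: (1.828,5.828) -> (1.828,8.728) [heading=270, move]
RT 45: heading 270 -> 225
PU: pen up
PD: pen down
LT 135: heading 225 -> 0
Final: pos=(1.828,8.728), heading=0, 3 segment(s) drawn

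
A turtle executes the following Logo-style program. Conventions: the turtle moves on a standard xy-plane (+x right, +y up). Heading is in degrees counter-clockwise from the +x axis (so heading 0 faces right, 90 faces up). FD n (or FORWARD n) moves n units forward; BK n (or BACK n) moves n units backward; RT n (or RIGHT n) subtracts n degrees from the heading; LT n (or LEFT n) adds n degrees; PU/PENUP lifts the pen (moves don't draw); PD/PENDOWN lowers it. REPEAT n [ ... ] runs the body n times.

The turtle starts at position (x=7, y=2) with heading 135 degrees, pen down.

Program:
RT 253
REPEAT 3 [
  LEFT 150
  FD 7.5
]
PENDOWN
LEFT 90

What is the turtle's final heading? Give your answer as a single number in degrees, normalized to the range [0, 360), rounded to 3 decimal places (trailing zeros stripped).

Answer: 62

Derivation:
Executing turtle program step by step:
Start: pos=(7,2), heading=135, pen down
RT 253: heading 135 -> 242
REPEAT 3 [
  -- iteration 1/3 --
  LT 150: heading 242 -> 32
  FD 7.5: (7,2) -> (13.36,5.974) [heading=32, draw]
  -- iteration 2/3 --
  LT 150: heading 32 -> 182
  FD 7.5: (13.36,5.974) -> (5.865,5.713) [heading=182, draw]
  -- iteration 3/3 --
  LT 150: heading 182 -> 332
  FD 7.5: (5.865,5.713) -> (12.487,2.192) [heading=332, draw]
]
PD: pen down
LT 90: heading 332 -> 62
Final: pos=(12.487,2.192), heading=62, 3 segment(s) drawn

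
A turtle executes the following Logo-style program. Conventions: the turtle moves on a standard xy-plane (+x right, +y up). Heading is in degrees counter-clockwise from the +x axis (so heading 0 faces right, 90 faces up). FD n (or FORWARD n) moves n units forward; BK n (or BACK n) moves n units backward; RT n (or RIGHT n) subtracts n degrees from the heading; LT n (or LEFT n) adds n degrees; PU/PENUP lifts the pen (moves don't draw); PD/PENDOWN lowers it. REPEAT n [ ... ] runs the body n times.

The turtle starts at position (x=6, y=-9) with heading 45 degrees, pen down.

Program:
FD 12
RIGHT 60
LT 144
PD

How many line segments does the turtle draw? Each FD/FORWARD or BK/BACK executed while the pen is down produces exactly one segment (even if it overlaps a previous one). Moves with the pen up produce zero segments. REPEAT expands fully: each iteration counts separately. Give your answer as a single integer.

Executing turtle program step by step:
Start: pos=(6,-9), heading=45, pen down
FD 12: (6,-9) -> (14.485,-0.515) [heading=45, draw]
RT 60: heading 45 -> 345
LT 144: heading 345 -> 129
PD: pen down
Final: pos=(14.485,-0.515), heading=129, 1 segment(s) drawn
Segments drawn: 1

Answer: 1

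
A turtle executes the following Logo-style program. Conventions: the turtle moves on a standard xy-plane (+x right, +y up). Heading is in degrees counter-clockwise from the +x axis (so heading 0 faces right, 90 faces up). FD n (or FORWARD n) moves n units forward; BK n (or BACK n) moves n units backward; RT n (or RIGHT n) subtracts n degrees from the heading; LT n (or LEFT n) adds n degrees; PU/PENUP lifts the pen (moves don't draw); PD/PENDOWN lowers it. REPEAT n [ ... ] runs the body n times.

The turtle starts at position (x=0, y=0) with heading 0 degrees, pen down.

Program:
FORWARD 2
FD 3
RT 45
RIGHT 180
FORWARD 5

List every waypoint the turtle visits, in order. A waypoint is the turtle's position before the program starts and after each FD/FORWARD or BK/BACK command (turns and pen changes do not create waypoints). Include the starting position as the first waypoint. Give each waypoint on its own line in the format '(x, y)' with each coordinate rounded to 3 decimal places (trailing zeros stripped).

Answer: (0, 0)
(2, 0)
(5, 0)
(1.464, 3.536)

Derivation:
Executing turtle program step by step:
Start: pos=(0,0), heading=0, pen down
FD 2: (0,0) -> (2,0) [heading=0, draw]
FD 3: (2,0) -> (5,0) [heading=0, draw]
RT 45: heading 0 -> 315
RT 180: heading 315 -> 135
FD 5: (5,0) -> (1.464,3.536) [heading=135, draw]
Final: pos=(1.464,3.536), heading=135, 3 segment(s) drawn
Waypoints (4 total):
(0, 0)
(2, 0)
(5, 0)
(1.464, 3.536)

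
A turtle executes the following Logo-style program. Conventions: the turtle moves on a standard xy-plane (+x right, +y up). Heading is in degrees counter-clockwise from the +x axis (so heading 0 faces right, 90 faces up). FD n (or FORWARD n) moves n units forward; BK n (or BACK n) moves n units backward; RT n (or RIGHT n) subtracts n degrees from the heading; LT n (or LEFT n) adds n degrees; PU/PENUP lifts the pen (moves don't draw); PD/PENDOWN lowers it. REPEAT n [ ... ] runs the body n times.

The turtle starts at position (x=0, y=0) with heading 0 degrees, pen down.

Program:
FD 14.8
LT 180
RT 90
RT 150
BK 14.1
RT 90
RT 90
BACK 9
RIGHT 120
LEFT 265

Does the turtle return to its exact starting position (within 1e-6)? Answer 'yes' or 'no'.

Answer: no

Derivation:
Executing turtle program step by step:
Start: pos=(0,0), heading=0, pen down
FD 14.8: (0,0) -> (14.8,0) [heading=0, draw]
LT 180: heading 0 -> 180
RT 90: heading 180 -> 90
RT 150: heading 90 -> 300
BK 14.1: (14.8,0) -> (7.75,12.211) [heading=300, draw]
RT 90: heading 300 -> 210
RT 90: heading 210 -> 120
BK 9: (7.75,12.211) -> (12.25,4.417) [heading=120, draw]
RT 120: heading 120 -> 0
LT 265: heading 0 -> 265
Final: pos=(12.25,4.417), heading=265, 3 segment(s) drawn

Start position: (0, 0)
Final position: (12.25, 4.417)
Distance = 13.022; >= 1e-6 -> NOT closed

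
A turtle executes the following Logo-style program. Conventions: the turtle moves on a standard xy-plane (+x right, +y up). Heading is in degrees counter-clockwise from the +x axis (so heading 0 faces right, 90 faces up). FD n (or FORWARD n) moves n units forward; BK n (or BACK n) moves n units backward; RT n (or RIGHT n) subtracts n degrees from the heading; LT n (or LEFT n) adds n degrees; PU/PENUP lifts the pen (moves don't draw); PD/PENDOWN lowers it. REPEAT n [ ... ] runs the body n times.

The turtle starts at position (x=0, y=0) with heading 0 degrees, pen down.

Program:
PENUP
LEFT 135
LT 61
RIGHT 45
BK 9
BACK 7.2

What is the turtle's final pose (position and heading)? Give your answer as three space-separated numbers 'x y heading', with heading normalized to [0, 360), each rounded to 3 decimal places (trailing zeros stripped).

Executing turtle program step by step:
Start: pos=(0,0), heading=0, pen down
PU: pen up
LT 135: heading 0 -> 135
LT 61: heading 135 -> 196
RT 45: heading 196 -> 151
BK 9: (0,0) -> (7.872,-4.363) [heading=151, move]
BK 7.2: (7.872,-4.363) -> (14.169,-7.854) [heading=151, move]
Final: pos=(14.169,-7.854), heading=151, 0 segment(s) drawn

Answer: 14.169 -7.854 151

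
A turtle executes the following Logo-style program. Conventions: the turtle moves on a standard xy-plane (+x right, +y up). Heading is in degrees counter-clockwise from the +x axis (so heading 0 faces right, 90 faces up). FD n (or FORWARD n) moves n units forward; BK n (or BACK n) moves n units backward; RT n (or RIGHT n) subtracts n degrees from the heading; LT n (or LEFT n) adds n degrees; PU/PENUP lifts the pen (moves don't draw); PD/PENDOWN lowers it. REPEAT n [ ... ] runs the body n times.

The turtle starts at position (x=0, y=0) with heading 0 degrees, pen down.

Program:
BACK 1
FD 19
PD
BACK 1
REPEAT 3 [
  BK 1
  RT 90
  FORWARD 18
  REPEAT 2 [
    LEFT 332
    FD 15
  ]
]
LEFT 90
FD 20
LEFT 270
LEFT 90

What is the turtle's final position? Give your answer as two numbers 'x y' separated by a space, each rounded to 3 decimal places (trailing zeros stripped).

Answer: 39.975 -24.999

Derivation:
Executing turtle program step by step:
Start: pos=(0,0), heading=0, pen down
BK 1: (0,0) -> (-1,0) [heading=0, draw]
FD 19: (-1,0) -> (18,0) [heading=0, draw]
PD: pen down
BK 1: (18,0) -> (17,0) [heading=0, draw]
REPEAT 3 [
  -- iteration 1/3 --
  BK 1: (17,0) -> (16,0) [heading=0, draw]
  RT 90: heading 0 -> 270
  FD 18: (16,0) -> (16,-18) [heading=270, draw]
  REPEAT 2 [
    -- iteration 1/2 --
    LT 332: heading 270 -> 242
    FD 15: (16,-18) -> (8.958,-31.244) [heading=242, draw]
    -- iteration 2/2 --
    LT 332: heading 242 -> 214
    FD 15: (8.958,-31.244) -> (-3.478,-39.632) [heading=214, draw]
  ]
  -- iteration 2/3 --
  BK 1: (-3.478,-39.632) -> (-2.649,-39.073) [heading=214, draw]
  RT 90: heading 214 -> 124
  FD 18: (-2.649,-39.073) -> (-12.714,-24.15) [heading=124, draw]
  REPEAT 2 [
    -- iteration 1/2 --
    LT 332: heading 124 -> 96
    FD 15: (-12.714,-24.15) -> (-14.282,-9.232) [heading=96, draw]
    -- iteration 2/2 --
    LT 332: heading 96 -> 68
    FD 15: (-14.282,-9.232) -> (-8.663,4.675) [heading=68, draw]
  ]
  -- iteration 3/3 --
  BK 1: (-8.663,4.675) -> (-9.038,3.748) [heading=68, draw]
  RT 90: heading 68 -> 338
  FD 18: (-9.038,3.748) -> (7.652,-2.995) [heading=338, draw]
  REPEAT 2 [
    -- iteration 1/2 --
    LT 332: heading 338 -> 310
    FD 15: (7.652,-2.995) -> (17.294,-14.485) [heading=310, draw]
    -- iteration 2/2 --
    LT 332: heading 310 -> 282
    FD 15: (17.294,-14.485) -> (20.412,-29.158) [heading=282, draw]
  ]
]
LT 90: heading 282 -> 12
FD 20: (20.412,-29.158) -> (39.975,-24.999) [heading=12, draw]
LT 270: heading 12 -> 282
LT 90: heading 282 -> 12
Final: pos=(39.975,-24.999), heading=12, 16 segment(s) drawn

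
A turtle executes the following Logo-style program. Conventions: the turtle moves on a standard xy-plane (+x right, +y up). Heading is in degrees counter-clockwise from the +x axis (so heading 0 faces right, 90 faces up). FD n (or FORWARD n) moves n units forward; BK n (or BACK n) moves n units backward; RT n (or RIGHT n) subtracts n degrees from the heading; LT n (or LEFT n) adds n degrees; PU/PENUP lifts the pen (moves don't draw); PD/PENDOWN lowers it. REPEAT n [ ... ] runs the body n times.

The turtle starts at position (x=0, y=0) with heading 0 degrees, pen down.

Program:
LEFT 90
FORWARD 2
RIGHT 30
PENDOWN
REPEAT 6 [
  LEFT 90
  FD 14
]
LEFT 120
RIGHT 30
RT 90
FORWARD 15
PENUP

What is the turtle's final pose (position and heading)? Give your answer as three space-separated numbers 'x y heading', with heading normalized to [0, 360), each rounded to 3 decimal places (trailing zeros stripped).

Executing turtle program step by step:
Start: pos=(0,0), heading=0, pen down
LT 90: heading 0 -> 90
FD 2: (0,0) -> (0,2) [heading=90, draw]
RT 30: heading 90 -> 60
PD: pen down
REPEAT 6 [
  -- iteration 1/6 --
  LT 90: heading 60 -> 150
  FD 14: (0,2) -> (-12.124,9) [heading=150, draw]
  -- iteration 2/6 --
  LT 90: heading 150 -> 240
  FD 14: (-12.124,9) -> (-19.124,-3.124) [heading=240, draw]
  -- iteration 3/6 --
  LT 90: heading 240 -> 330
  FD 14: (-19.124,-3.124) -> (-7,-10.124) [heading=330, draw]
  -- iteration 4/6 --
  LT 90: heading 330 -> 60
  FD 14: (-7,-10.124) -> (0,2) [heading=60, draw]
  -- iteration 5/6 --
  LT 90: heading 60 -> 150
  FD 14: (0,2) -> (-12.124,9) [heading=150, draw]
  -- iteration 6/6 --
  LT 90: heading 150 -> 240
  FD 14: (-12.124,9) -> (-19.124,-3.124) [heading=240, draw]
]
LT 120: heading 240 -> 0
RT 30: heading 0 -> 330
RT 90: heading 330 -> 240
FD 15: (-19.124,-3.124) -> (-26.624,-16.115) [heading=240, draw]
PU: pen up
Final: pos=(-26.624,-16.115), heading=240, 8 segment(s) drawn

Answer: -26.624 -16.115 240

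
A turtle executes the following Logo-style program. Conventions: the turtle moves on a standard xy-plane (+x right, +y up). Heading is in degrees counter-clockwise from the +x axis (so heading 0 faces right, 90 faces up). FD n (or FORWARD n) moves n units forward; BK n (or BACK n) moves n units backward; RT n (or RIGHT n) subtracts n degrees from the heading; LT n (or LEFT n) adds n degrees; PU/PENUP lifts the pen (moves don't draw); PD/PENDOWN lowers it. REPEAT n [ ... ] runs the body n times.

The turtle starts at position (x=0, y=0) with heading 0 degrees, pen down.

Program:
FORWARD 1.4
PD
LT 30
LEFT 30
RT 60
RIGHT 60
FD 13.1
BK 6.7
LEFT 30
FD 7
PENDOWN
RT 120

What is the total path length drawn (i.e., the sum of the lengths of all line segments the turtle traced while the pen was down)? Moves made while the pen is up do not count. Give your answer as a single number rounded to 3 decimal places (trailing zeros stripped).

Answer: 28.2

Derivation:
Executing turtle program step by step:
Start: pos=(0,0), heading=0, pen down
FD 1.4: (0,0) -> (1.4,0) [heading=0, draw]
PD: pen down
LT 30: heading 0 -> 30
LT 30: heading 30 -> 60
RT 60: heading 60 -> 0
RT 60: heading 0 -> 300
FD 13.1: (1.4,0) -> (7.95,-11.345) [heading=300, draw]
BK 6.7: (7.95,-11.345) -> (4.6,-5.543) [heading=300, draw]
LT 30: heading 300 -> 330
FD 7: (4.6,-5.543) -> (10.662,-9.043) [heading=330, draw]
PD: pen down
RT 120: heading 330 -> 210
Final: pos=(10.662,-9.043), heading=210, 4 segment(s) drawn

Segment lengths:
  seg 1: (0,0) -> (1.4,0), length = 1.4
  seg 2: (1.4,0) -> (7.95,-11.345), length = 13.1
  seg 3: (7.95,-11.345) -> (4.6,-5.543), length = 6.7
  seg 4: (4.6,-5.543) -> (10.662,-9.043), length = 7
Total = 28.2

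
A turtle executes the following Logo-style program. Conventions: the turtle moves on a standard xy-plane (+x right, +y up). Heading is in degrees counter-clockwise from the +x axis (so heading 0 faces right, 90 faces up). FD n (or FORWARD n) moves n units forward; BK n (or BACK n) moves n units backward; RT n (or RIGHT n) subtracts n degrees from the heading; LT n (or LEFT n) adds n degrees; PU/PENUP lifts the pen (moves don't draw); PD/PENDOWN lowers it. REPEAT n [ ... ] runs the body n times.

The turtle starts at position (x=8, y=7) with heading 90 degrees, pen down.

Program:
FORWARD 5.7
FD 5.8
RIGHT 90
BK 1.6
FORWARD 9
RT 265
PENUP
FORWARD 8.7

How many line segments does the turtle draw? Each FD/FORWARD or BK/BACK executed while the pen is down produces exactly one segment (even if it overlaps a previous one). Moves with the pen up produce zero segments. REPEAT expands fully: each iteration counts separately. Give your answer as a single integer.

Executing turtle program step by step:
Start: pos=(8,7), heading=90, pen down
FD 5.7: (8,7) -> (8,12.7) [heading=90, draw]
FD 5.8: (8,12.7) -> (8,18.5) [heading=90, draw]
RT 90: heading 90 -> 0
BK 1.6: (8,18.5) -> (6.4,18.5) [heading=0, draw]
FD 9: (6.4,18.5) -> (15.4,18.5) [heading=0, draw]
RT 265: heading 0 -> 95
PU: pen up
FD 8.7: (15.4,18.5) -> (14.642,27.167) [heading=95, move]
Final: pos=(14.642,27.167), heading=95, 4 segment(s) drawn
Segments drawn: 4

Answer: 4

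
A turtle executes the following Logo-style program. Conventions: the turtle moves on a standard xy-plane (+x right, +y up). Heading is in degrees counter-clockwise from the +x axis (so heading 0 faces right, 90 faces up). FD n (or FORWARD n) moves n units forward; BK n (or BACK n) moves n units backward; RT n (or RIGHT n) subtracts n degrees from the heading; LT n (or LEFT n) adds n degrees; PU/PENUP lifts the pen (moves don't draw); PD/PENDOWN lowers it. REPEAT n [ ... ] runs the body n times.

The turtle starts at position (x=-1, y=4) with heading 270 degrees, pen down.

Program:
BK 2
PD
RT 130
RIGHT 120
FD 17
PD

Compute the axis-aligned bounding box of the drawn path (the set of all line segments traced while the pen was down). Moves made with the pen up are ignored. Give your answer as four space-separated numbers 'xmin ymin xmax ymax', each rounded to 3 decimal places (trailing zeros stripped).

Answer: -1 4 14.975 11.814

Derivation:
Executing turtle program step by step:
Start: pos=(-1,4), heading=270, pen down
BK 2: (-1,4) -> (-1,6) [heading=270, draw]
PD: pen down
RT 130: heading 270 -> 140
RT 120: heading 140 -> 20
FD 17: (-1,6) -> (14.975,11.814) [heading=20, draw]
PD: pen down
Final: pos=(14.975,11.814), heading=20, 2 segment(s) drawn

Segment endpoints: x in {-1, -1, 14.975}, y in {4, 6, 11.814}
xmin=-1, ymin=4, xmax=14.975, ymax=11.814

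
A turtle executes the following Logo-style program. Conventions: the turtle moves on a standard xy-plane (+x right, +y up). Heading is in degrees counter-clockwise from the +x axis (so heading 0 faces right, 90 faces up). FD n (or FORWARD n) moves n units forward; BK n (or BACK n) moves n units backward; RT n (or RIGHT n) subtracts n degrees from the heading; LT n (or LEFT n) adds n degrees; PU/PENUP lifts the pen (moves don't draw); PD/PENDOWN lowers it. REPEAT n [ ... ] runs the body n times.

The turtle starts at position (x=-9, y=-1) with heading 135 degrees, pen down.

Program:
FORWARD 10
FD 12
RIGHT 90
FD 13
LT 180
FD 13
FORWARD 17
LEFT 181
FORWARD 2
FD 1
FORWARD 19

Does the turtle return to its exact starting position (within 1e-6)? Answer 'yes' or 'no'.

Answer: no

Derivation:
Executing turtle program step by step:
Start: pos=(-9,-1), heading=135, pen down
FD 10: (-9,-1) -> (-16.071,6.071) [heading=135, draw]
FD 12: (-16.071,6.071) -> (-24.556,14.556) [heading=135, draw]
RT 90: heading 135 -> 45
FD 13: (-24.556,14.556) -> (-15.364,23.749) [heading=45, draw]
LT 180: heading 45 -> 225
FD 13: (-15.364,23.749) -> (-24.556,14.556) [heading=225, draw]
FD 17: (-24.556,14.556) -> (-36.577,2.536) [heading=225, draw]
LT 181: heading 225 -> 46
FD 2: (-36.577,2.536) -> (-35.188,3.974) [heading=46, draw]
FD 1: (-35.188,3.974) -> (-34.493,4.694) [heading=46, draw]
FD 19: (-34.493,4.694) -> (-21.295,18.361) [heading=46, draw]
Final: pos=(-21.295,18.361), heading=46, 8 segment(s) drawn

Start position: (-9, -1)
Final position: (-21.295, 18.361)
Distance = 22.935; >= 1e-6 -> NOT closed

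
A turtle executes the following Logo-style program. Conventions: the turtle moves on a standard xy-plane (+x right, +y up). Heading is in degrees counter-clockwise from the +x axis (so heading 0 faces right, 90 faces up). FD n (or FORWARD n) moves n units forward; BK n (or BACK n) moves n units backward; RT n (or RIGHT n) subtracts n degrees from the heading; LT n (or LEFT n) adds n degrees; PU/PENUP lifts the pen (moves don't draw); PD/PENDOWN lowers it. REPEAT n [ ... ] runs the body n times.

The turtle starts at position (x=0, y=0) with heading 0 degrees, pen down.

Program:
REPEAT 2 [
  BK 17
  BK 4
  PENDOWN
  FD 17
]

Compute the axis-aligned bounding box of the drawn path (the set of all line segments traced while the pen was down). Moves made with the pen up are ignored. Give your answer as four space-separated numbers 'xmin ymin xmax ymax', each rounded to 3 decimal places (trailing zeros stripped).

Answer: -25 0 0 0

Derivation:
Executing turtle program step by step:
Start: pos=(0,0), heading=0, pen down
REPEAT 2 [
  -- iteration 1/2 --
  BK 17: (0,0) -> (-17,0) [heading=0, draw]
  BK 4: (-17,0) -> (-21,0) [heading=0, draw]
  PD: pen down
  FD 17: (-21,0) -> (-4,0) [heading=0, draw]
  -- iteration 2/2 --
  BK 17: (-4,0) -> (-21,0) [heading=0, draw]
  BK 4: (-21,0) -> (-25,0) [heading=0, draw]
  PD: pen down
  FD 17: (-25,0) -> (-8,0) [heading=0, draw]
]
Final: pos=(-8,0), heading=0, 6 segment(s) drawn

Segment endpoints: x in {-25, -21, -17, -8, -4, 0}, y in {0}
xmin=-25, ymin=0, xmax=0, ymax=0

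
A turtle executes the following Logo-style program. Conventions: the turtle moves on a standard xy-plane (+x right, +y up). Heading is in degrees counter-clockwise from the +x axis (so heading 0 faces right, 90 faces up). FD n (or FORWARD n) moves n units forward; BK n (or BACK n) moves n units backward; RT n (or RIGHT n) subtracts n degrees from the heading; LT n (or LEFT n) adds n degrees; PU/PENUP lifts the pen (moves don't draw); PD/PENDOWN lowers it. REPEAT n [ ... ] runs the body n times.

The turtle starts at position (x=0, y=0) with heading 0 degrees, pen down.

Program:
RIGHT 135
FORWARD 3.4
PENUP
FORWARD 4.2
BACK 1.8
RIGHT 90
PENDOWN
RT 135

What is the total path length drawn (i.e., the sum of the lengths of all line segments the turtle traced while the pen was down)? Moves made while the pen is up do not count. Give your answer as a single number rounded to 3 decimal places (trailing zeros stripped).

Answer: 3.4

Derivation:
Executing turtle program step by step:
Start: pos=(0,0), heading=0, pen down
RT 135: heading 0 -> 225
FD 3.4: (0,0) -> (-2.404,-2.404) [heading=225, draw]
PU: pen up
FD 4.2: (-2.404,-2.404) -> (-5.374,-5.374) [heading=225, move]
BK 1.8: (-5.374,-5.374) -> (-4.101,-4.101) [heading=225, move]
RT 90: heading 225 -> 135
PD: pen down
RT 135: heading 135 -> 0
Final: pos=(-4.101,-4.101), heading=0, 1 segment(s) drawn

Segment lengths:
  seg 1: (0,0) -> (-2.404,-2.404), length = 3.4
Total = 3.4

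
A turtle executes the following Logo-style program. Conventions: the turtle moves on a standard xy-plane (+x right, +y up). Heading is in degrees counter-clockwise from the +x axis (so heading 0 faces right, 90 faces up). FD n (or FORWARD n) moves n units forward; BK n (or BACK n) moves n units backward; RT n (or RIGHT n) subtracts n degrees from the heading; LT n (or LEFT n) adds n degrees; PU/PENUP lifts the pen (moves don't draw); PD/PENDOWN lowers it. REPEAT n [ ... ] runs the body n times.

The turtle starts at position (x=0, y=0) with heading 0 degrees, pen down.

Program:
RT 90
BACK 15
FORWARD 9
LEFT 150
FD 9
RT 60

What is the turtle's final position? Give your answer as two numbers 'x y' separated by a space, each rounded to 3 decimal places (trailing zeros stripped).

Executing turtle program step by step:
Start: pos=(0,0), heading=0, pen down
RT 90: heading 0 -> 270
BK 15: (0,0) -> (0,15) [heading=270, draw]
FD 9: (0,15) -> (0,6) [heading=270, draw]
LT 150: heading 270 -> 60
FD 9: (0,6) -> (4.5,13.794) [heading=60, draw]
RT 60: heading 60 -> 0
Final: pos=(4.5,13.794), heading=0, 3 segment(s) drawn

Answer: 4.5 13.794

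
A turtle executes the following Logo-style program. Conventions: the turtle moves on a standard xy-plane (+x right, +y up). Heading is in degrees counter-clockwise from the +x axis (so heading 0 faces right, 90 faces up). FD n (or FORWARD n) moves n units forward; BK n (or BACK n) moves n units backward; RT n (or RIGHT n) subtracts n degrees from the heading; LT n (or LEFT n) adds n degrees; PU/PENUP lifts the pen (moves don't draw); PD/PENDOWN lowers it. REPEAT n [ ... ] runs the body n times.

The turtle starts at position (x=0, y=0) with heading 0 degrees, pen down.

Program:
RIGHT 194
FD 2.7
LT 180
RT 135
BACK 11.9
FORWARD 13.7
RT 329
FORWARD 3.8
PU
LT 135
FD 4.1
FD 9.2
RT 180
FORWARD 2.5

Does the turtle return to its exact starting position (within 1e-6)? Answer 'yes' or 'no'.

Answer: no

Derivation:
Executing turtle program step by step:
Start: pos=(0,0), heading=0, pen down
RT 194: heading 0 -> 166
FD 2.7: (0,0) -> (-2.62,0.653) [heading=166, draw]
LT 180: heading 166 -> 346
RT 135: heading 346 -> 211
BK 11.9: (-2.62,0.653) -> (7.58,6.782) [heading=211, draw]
FD 13.7: (7.58,6.782) -> (-4.163,-0.274) [heading=211, draw]
RT 329: heading 211 -> 242
FD 3.8: (-4.163,-0.274) -> (-5.947,-3.629) [heading=242, draw]
PU: pen up
LT 135: heading 242 -> 17
FD 4.1: (-5.947,-3.629) -> (-2.026,-2.43) [heading=17, move]
FD 9.2: (-2.026,-2.43) -> (6.772,0.259) [heading=17, move]
RT 180: heading 17 -> 197
FD 2.5: (6.772,0.259) -> (4.381,-0.471) [heading=197, move]
Final: pos=(4.381,-0.471), heading=197, 4 segment(s) drawn

Start position: (0, 0)
Final position: (4.381, -0.471)
Distance = 4.407; >= 1e-6 -> NOT closed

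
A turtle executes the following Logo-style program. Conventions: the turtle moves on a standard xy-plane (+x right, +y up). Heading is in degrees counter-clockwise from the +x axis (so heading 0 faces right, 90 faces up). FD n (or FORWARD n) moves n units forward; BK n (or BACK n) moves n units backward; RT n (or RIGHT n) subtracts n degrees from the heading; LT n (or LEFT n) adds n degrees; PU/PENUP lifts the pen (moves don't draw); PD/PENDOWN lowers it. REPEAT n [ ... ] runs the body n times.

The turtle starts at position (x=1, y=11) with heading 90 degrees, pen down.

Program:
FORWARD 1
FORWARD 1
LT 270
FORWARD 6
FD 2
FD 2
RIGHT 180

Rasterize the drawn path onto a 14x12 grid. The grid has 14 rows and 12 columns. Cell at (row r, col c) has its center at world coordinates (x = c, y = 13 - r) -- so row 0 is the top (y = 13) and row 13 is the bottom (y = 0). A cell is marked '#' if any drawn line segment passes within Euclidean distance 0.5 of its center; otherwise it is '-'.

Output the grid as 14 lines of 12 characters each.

Answer: -###########
-#----------
-#----------
------------
------------
------------
------------
------------
------------
------------
------------
------------
------------
------------

Derivation:
Segment 0: (1,11) -> (1,12)
Segment 1: (1,12) -> (1,13)
Segment 2: (1,13) -> (7,13)
Segment 3: (7,13) -> (9,13)
Segment 4: (9,13) -> (11,13)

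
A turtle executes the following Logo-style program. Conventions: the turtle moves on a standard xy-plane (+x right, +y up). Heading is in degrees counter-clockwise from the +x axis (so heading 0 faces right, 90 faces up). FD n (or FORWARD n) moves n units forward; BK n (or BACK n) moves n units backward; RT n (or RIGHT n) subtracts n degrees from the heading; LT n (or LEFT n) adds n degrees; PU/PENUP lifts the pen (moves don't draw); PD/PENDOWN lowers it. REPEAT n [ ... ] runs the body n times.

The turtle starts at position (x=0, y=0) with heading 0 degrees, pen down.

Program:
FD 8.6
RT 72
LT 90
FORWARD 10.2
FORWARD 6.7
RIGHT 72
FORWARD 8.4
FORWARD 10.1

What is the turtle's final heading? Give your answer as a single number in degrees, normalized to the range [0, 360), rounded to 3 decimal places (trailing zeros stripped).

Answer: 306

Derivation:
Executing turtle program step by step:
Start: pos=(0,0), heading=0, pen down
FD 8.6: (0,0) -> (8.6,0) [heading=0, draw]
RT 72: heading 0 -> 288
LT 90: heading 288 -> 18
FD 10.2: (8.6,0) -> (18.301,3.152) [heading=18, draw]
FD 6.7: (18.301,3.152) -> (24.673,5.222) [heading=18, draw]
RT 72: heading 18 -> 306
FD 8.4: (24.673,5.222) -> (29.61,-1.573) [heading=306, draw]
FD 10.1: (29.61,-1.573) -> (35.547,-9.744) [heading=306, draw]
Final: pos=(35.547,-9.744), heading=306, 5 segment(s) drawn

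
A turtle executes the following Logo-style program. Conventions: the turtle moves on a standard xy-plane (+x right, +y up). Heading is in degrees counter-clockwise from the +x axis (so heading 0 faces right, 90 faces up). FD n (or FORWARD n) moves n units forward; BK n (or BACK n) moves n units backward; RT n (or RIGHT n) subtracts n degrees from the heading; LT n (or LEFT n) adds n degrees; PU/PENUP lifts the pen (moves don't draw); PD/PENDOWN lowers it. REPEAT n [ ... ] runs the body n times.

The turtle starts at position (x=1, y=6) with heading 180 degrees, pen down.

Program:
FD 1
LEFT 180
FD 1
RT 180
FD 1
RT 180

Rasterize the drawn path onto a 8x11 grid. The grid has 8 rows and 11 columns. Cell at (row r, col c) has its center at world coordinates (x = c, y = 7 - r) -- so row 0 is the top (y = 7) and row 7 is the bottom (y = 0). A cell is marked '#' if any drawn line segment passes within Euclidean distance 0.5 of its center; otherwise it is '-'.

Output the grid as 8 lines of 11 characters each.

Segment 0: (1,6) -> (0,6)
Segment 1: (0,6) -> (1,6)
Segment 2: (1,6) -> (0,6)

Answer: -----------
##---------
-----------
-----------
-----------
-----------
-----------
-----------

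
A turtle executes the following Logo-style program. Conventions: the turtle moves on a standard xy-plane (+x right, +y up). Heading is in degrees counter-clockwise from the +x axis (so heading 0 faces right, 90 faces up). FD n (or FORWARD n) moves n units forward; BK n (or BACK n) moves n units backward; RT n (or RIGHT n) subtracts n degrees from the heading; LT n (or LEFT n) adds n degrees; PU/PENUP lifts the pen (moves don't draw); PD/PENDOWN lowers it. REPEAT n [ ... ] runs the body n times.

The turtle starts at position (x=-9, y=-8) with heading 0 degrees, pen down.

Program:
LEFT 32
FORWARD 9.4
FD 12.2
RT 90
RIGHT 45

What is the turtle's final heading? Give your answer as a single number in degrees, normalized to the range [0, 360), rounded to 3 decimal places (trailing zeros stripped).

Answer: 257

Derivation:
Executing turtle program step by step:
Start: pos=(-9,-8), heading=0, pen down
LT 32: heading 0 -> 32
FD 9.4: (-9,-8) -> (-1.028,-3.019) [heading=32, draw]
FD 12.2: (-1.028,-3.019) -> (9.318,3.446) [heading=32, draw]
RT 90: heading 32 -> 302
RT 45: heading 302 -> 257
Final: pos=(9.318,3.446), heading=257, 2 segment(s) drawn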